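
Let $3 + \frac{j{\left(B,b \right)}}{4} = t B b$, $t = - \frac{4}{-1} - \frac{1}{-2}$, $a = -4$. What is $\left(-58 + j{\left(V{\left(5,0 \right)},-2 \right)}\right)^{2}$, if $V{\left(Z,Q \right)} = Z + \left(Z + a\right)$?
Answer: $81796$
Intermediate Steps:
$t = \frac{9}{2}$ ($t = \left(-4\right) \left(-1\right) - - \frac{1}{2} = 4 + \frac{1}{2} = \frac{9}{2} \approx 4.5$)
$V{\left(Z,Q \right)} = -4 + 2 Z$ ($V{\left(Z,Q \right)} = Z + \left(Z - 4\right) = Z + \left(-4 + Z\right) = -4 + 2 Z$)
$j{\left(B,b \right)} = -12 + 18 B b$ ($j{\left(B,b \right)} = -12 + 4 \frac{9 B}{2} b = -12 + 4 \frac{9 B b}{2} = -12 + 18 B b$)
$\left(-58 + j{\left(V{\left(5,0 \right)},-2 \right)}\right)^{2} = \left(-58 + \left(-12 + 18 \left(-4 + 2 \cdot 5\right) \left(-2\right)\right)\right)^{2} = \left(-58 + \left(-12 + 18 \left(-4 + 10\right) \left(-2\right)\right)\right)^{2} = \left(-58 + \left(-12 + 18 \cdot 6 \left(-2\right)\right)\right)^{2} = \left(-58 - 228\right)^{2} = \left(-286\right)^{2} = 81796$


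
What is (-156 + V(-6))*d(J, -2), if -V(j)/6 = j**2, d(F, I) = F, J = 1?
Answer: -372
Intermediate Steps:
V(j) = -6*j**2
(-156 + V(-6))*d(J, -2) = (-156 - 6*(-6)**2)*1 = (-156 - 6*36)*1 = (-156 - 216)*1 = -372*1 = -372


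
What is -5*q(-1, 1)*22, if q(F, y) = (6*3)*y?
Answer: -1980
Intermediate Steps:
q(F, y) = 18*y
-5*q(-1, 1)*22 = -90*22 = -1980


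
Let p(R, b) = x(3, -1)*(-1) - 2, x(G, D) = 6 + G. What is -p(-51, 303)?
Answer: 11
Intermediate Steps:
p(R, b) = -11 (p(R, b) = (6 + 3)*(-1) - 2 = 9*(-1) - 2 = -9 - 2 = -11)
-p(-51, 303) = -1*(-11) = 11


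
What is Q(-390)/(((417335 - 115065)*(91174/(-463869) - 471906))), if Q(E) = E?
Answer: 18090891/6616770567435776 ≈ 2.7341e-9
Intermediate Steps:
Q(-390)/(((417335 - 115065)*(91174/(-463869) - 471906))) = -390*1/((417335 - 115065)*(91174/(-463869) - 471906)) = -390*1/(302270*(91174*(-1/463869) - 471906)) = -390*1/(302270*(-91174/463869 - 471906)) = -390/(302270*(-218902655488/463869)) = -390/(-66167705674357760/463869) = -390*(-463869/66167705674357760) = 18090891/6616770567435776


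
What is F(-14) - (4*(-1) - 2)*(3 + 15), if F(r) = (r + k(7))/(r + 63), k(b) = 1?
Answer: 5279/49 ≈ 107.73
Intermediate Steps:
F(r) = (1 + r)/(63 + r) (F(r) = (r + 1)/(r + 63) = (1 + r)/(63 + r))
F(-14) - (4*(-1) - 2)*(3 + 15) = (1 - 14)/(63 - 14) - (4*(-1) - 2)*(3 + 15) = -13/49 - (-4 - 2)*18 = (1/49)*(-13) - (-6)*18 = -13/49 - 1*(-108) = -13/49 + 108 = 5279/49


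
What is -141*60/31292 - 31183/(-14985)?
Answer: 212251334/117227655 ≈ 1.8106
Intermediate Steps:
-141*60/31292 - 31183/(-14985) = -8460*1/31292 - 31183*(-1/14985) = -2115/7823 + 31183/14985 = 212251334/117227655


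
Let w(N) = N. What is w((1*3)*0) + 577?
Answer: 577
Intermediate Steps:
w((1*3)*0) + 577 = (1*3)*0 + 577 = 3*0 + 577 = 0 + 577 = 577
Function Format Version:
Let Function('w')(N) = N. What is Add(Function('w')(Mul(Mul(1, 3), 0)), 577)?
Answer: 577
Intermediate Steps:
Add(Function('w')(Mul(Mul(1, 3), 0)), 577) = Add(Mul(Mul(1, 3), 0), 577) = Add(Mul(3, 0), 577) = Add(0, 577) = 577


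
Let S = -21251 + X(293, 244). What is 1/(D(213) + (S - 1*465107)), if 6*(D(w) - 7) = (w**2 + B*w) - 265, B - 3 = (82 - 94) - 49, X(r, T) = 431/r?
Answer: -879/422703361 ≈ -2.0795e-6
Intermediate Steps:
B = -58 (B = 3 + ((82 - 94) - 49) = 3 + (-12 - 49) = 3 - 61 = -58)
D(w) = -223/6 - 29*w/3 + w**2/6 (D(w) = 7 + ((w**2 - 58*w) - 265)/6 = 7 + (-265 + w**2 - 58*w)/6 = 7 + (-265/6 - 29*w/3 + w**2/6) = -223/6 - 29*w/3 + w**2/6)
S = -6226112/293 (S = -21251 + 431/293 = -6226112/293 ≈ -21250.)
1/(D(213) + (S - 1*465107)) = 1/((-223/6 - 29/3*213 + (1/6)*213**2) + (-6226112/293 - 1*465107)) = 1/((-223/6 - 2059 + (1/6)*45369) + (-6226112/293 - 465107)) = 1/((-223/6 - 2059 + 15123/2) - 142502463/293) = 1/(16396/3 - 142502463/293) = 1/(-422703361/879) = -879/422703361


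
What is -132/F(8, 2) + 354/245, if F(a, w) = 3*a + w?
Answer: -11568/3185 ≈ -3.6320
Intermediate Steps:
F(a, w) = w + 3*a
-132/F(8, 2) + 354/245 = -132/(2 + 3*8) + 354/245 = -132/(2 + 24) + 354*(1/245) = -132/26 + 354/245 = -132*1/26 + 354/245 = -66/13 + 354/245 = -11568/3185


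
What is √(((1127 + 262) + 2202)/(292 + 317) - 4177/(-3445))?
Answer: 2*√17738832085/99905 ≈ 2.6663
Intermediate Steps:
√(((1127 + 262) + 2202)/(292 + 317) - 4177/(-3445)) = √((1389 + 2202)/609 - 4177*(-1/3445)) = √(3591*(1/609) + 4177/3445) = √(171/29 + 4177/3445) = √(710228/99905) = 2*√17738832085/99905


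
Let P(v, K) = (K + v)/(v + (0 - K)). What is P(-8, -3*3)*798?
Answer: -13566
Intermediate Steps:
P(v, K) = (K + v)/(v - K)
P(-8, -3*3)*798 = ((-3*3 - 8)/(-8 - (-3)*3))*798 = ((-9 - 8)/(-8 - 1*(-9)))*798 = (-17/(-8 + 9))*798 = (-17/1)*798 = (1*(-17))*798 = -17*798 = -13566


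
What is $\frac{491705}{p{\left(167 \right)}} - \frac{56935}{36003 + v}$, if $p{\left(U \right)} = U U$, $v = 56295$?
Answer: $\frac{43795527875}{2574098922} \approx 17.014$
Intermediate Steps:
$p{\left(U \right)} = U^{2}$
$\frac{491705}{p{\left(167 \right)}} - \frac{56935}{36003 + v} = \frac{491705}{167^{2}} - \frac{56935}{36003 + 56295} = \frac{491705}{27889} - \frac{56935}{92298} = \frac{43795527875}{2574098922}$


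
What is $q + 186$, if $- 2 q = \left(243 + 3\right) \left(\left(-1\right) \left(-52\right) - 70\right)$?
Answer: $2400$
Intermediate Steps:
$q = 2214$ ($q = - \frac{\left(243 + 3\right) \left(\left(-1\right) \left(-52\right) - 70\right)}{2} = - \frac{246 \left(52 - 70\right)}{2} = - \frac{246 \left(-18\right)}{2} = \left(- \frac{1}{2}\right) \left(-4428\right) = 2214$)
$q + 186 = 2214 + 186 = 2400$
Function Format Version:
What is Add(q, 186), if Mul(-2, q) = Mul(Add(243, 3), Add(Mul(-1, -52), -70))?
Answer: 2400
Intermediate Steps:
q = 2214 (q = Mul(Rational(-1, 2), Mul(Add(243, 3), Add(Mul(-1, -52), -70))) = Mul(Rational(-1, 2), Mul(246, Add(52, -70))) = Mul(Rational(-1, 2), Mul(246, -18)) = Mul(Rational(-1, 2), -4428) = 2214)
Add(q, 186) = Add(2214, 186) = 2400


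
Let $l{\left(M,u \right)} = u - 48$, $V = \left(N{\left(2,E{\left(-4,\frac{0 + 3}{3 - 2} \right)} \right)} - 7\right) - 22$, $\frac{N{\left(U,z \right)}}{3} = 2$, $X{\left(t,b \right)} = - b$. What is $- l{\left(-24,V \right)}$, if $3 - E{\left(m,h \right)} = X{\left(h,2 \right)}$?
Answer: $71$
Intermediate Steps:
$E{\left(m,h \right)} = 5$ ($E{\left(m,h \right)} = 3 - \left(-1\right) 2 = 3 - -2 = 3 + 2 = 5$)
$N{\left(U,z \right)} = 6$ ($N{\left(U,z \right)} = 3 \cdot 2 = 6$)
$V = -23$ ($V = \left(6 - 7\right) - 22 = -1 - 22 = -23$)
$l{\left(M,u \right)} = -48 + u$
$- l{\left(-24,V \right)} = - (-48 - 23) = \left(-1\right) \left(-71\right) = 71$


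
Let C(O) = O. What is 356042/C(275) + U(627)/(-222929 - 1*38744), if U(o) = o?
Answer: 93166405841/71960075 ≈ 1294.7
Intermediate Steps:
356042/C(275) + U(627)/(-222929 - 1*38744) = 356042/275 + 627/(-222929 - 1*38744) = 356042*(1/275) + 627/(-222929 - 38744) = 356042/275 + 627/(-261673) = 356042/275 + 627*(-1/261673) = 356042/275 - 627/261673 = 93166405841/71960075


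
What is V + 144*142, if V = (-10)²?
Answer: 20548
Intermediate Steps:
V = 100
V + 144*142 = 100 + 144*142 = 100 + 20448 = 20548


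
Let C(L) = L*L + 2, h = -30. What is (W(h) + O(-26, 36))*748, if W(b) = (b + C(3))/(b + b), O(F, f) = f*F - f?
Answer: -10902287/15 ≈ -7.2682e+5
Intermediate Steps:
C(L) = 2 + L² (C(L) = L² + 2 = 2 + L²)
O(F, f) = -f + F*f (O(F, f) = F*f - f = -f + F*f)
W(b) = (11 + b)/(2*b) (W(b) = (b + (2 + 3²))/(b + b) = (b + (2 + 9))/((2*b)) = (b + 11)*(1/(2*b)) = (11 + b)*(1/(2*b)) = (11 + b)/(2*b))
(W(h) + O(-26, 36))*748 = ((½)*(11 - 30)/(-30) + 36*(-1 - 26))*748 = ((½)*(-1/30)*(-19) + 36*(-27))*748 = (19/60 - 972)*748 = -58301/60*748 = -10902287/15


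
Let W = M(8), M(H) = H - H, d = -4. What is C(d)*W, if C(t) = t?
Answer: 0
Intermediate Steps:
M(H) = 0
W = 0
C(d)*W = -4*0 = 0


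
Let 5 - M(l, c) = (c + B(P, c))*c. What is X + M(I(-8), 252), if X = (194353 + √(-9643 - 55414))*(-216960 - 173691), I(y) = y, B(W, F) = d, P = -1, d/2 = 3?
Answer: -75924258814 - 390651*I*√65057 ≈ -7.5924e+10 - 9.9641e+7*I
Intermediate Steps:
d = 6 (d = 2*3 = 6)
B(W, F) = 6
M(l, c) = 5 - c*(6 + c) (M(l, c) = 5 - (c + 6)*c = 5 - (6 + c)*c = 5 - c*(6 + c))
X = -75924193803 - 390651*I*√65057 (X = (194353 + √(-65057))*(-390651) = (194353 + I*√65057)*(-390651) = -75924193803 - 390651*I*√65057 ≈ -7.5924e+10 - 9.9641e+7*I)
X + M(I(-8), 252) = (-75924193803 - 390651*I*√65057) + (5 - 1*252² - 6*252) = (-75924193803 - 390651*I*√65057) + (5 - 1*63504 - 1512) = (-75924193803 - 390651*I*√65057) + (5 - 63504 - 1512) = (-75924193803 - 390651*I*√65057) - 65011 = -75924258814 - 390651*I*√65057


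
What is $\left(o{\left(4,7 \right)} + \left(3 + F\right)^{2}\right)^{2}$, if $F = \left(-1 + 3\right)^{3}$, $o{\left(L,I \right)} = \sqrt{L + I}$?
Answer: $\left(121 + \sqrt{11}\right)^{2} \approx 15455.0$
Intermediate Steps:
$o{\left(L,I \right)} = \sqrt{I + L}$
$F = 8$ ($F = 2^{3} = 8$)
$\left(o{\left(4,7 \right)} + \left(3 + F\right)^{2}\right)^{2} = \left(\sqrt{7 + 4} + \left(3 + 8\right)^{2}\right)^{2} = \left(\sqrt{11} + 11^{2}\right)^{2} = \left(\sqrt{11} + 121\right)^{2} = \left(121 + \sqrt{11}\right)^{2}$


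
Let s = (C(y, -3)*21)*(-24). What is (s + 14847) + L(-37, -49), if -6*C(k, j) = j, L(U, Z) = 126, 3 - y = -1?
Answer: 14721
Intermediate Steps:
y = 4 (y = 3 - 1*(-1) = 3 + 1 = 4)
C(k, j) = -j/6
s = -252 (s = (-⅙*(-3)*21)*(-24) = ((½)*21)*(-24) = (21/2)*(-24) = -252)
(s + 14847) + L(-37, -49) = (-252 + 14847) + 126 = 14595 + 126 = 14721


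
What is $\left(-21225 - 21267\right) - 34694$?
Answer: $-77186$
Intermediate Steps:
$\left(-21225 - 21267\right) - 34694 = -42492 - 34694 = -77186$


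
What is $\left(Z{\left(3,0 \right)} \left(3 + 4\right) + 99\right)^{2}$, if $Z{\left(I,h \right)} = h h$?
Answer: $9801$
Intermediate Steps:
$Z{\left(I,h \right)} = h^{2}$
$\left(Z{\left(3,0 \right)} \left(3 + 4\right) + 99\right)^{2} = \left(0^{2} \left(3 + 4\right) + 99\right)^{2} = \left(0 \cdot 7 + 99\right)^{2} = \left(0 + 99\right)^{2} = 99^{2} = 9801$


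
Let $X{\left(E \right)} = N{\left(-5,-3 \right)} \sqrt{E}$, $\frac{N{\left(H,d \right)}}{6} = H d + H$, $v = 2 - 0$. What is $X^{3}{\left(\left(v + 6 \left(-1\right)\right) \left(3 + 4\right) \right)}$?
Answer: $- 12096000 i \sqrt{7} \approx - 3.2003 \cdot 10^{7} i$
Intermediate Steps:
$v = 2$ ($v = 2 + 0 = 2$)
$N{\left(H,d \right)} = 6 H + 6 H d$ ($N{\left(H,d \right)} = 6 \left(H d + H\right) = 6 \left(H + H d\right) = 6 H + 6 H d$)
$X{\left(E \right)} = 60 \sqrt{E}$ ($X{\left(E \right)} = 6 \left(-5\right) \left(1 - 3\right) \sqrt{E} = 6 \left(-5\right) \left(-2\right) \sqrt{E} = 60 \sqrt{E}$)
$X^{3}{\left(\left(v + 6 \left(-1\right)\right) \left(3 + 4\right) \right)} = \left(60 \sqrt{\left(2 + 6 \left(-1\right)\right) \left(3 + 4\right)}\right)^{3} = \left(60 \sqrt{\left(2 - 6\right) 7}\right)^{3} = \left(60 \sqrt{\left(-4\right) 7}\right)^{3} = \left(60 \sqrt{-28}\right)^{3} = \left(60 \cdot 2 i \sqrt{7}\right)^{3} = \left(120 i \sqrt{7}\right)^{3} = - 12096000 i \sqrt{7}$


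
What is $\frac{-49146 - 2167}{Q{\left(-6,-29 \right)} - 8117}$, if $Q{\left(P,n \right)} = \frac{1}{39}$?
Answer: $\frac{2001207}{316562} \approx 6.3217$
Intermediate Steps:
$Q{\left(P,n \right)} = \frac{1}{39}$
$\frac{-49146 - 2167}{Q{\left(-6,-29 \right)} - 8117} = \frac{-49146 - 2167}{\frac{1}{39} - 8117} = - \frac{51313}{- \frac{316562}{39}} = \left(-51313\right) \left(- \frac{39}{316562}\right) = \frac{2001207}{316562}$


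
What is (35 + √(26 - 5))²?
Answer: (35 + √21)² ≈ 1566.8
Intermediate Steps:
(35 + √(26 - 5))² = (35 + √21)²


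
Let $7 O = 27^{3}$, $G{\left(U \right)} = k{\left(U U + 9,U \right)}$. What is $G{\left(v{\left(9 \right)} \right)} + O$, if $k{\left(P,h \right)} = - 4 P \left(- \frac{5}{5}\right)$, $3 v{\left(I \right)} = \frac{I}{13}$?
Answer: $\frac{3369267}{1183} \approx 2848.1$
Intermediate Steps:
$v{\left(I \right)} = \frac{I}{39}$ ($v{\left(I \right)} = \frac{I \frac{1}{13}}{3} = \frac{\frac{1}{13} I}{3} = \frac{I}{39}$)
$k{\left(P,h \right)} = 4 P$ ($k{\left(P,h \right)} = - 4 P \left(\left(-5\right) \frac{1}{5}\right) = - 4 P \left(-1\right) = 4 P$)
$G{\left(U \right)} = 36 + 4 U^{2}$ ($G{\left(U \right)} = 4 \left(U U + 9\right) = 4 \left(U^{2} + 9\right) = 4 \left(9 + U^{2}\right) = 36 + 4 U^{2}$)
$O = \frac{19683}{7}$ ($O = \frac{27^{3}}{7} = \frac{1}{7} \cdot 19683 = \frac{19683}{7} \approx 2811.9$)
$G{\left(v{\left(9 \right)} \right)} + O = \left(36 + 4 \left(\frac{1}{39} \cdot 9\right)^{2}\right) + \frac{19683}{7} = \left(36 + 4 \left(\frac{3}{13}\right)^{2}\right) + \frac{19683}{7} = \left(36 + 4 \cdot \frac{9}{169}\right) + \frac{19683}{7} = \left(36 + \frac{36}{169}\right) + \frac{19683}{7} = \frac{6120}{169} + \frac{19683}{7} = \frac{3369267}{1183}$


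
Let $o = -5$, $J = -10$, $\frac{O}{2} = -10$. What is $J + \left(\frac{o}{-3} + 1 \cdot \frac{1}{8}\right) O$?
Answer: $- \frac{275}{6} \approx -45.833$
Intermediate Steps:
$O = -20$ ($O = 2 \left(-10\right) = -20$)
$J + \left(\frac{o}{-3} + 1 \cdot \frac{1}{8}\right) O = -10 + \left(- \frac{5}{-3} + 1 \cdot \frac{1}{8}\right) \left(-20\right) = -10 + \left(\left(-5\right) \left(- \frac{1}{3}\right) + 1 \cdot \frac{1}{8}\right) \left(-20\right) = -10 + \left(\frac{5}{3} + \frac{1}{8}\right) \left(-20\right) = -10 + \frac{43}{24} \left(-20\right) = -10 - \frac{215}{6} = - \frac{275}{6}$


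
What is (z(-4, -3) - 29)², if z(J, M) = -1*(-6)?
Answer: 529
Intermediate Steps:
z(J, M) = 6
(z(-4, -3) - 29)² = (6 - 29)² = (-23)² = 529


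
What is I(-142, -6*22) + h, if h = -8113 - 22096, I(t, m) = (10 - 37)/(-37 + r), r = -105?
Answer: -4289651/142 ≈ -30209.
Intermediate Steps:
I(t, m) = 27/142 (I(t, m) = (10 - 37)/(-37 - 105) = -27/(-142) = -27*(-1/142) = 27/142)
h = -30209
I(-142, -6*22) + h = 27/142 - 30209 = -4289651/142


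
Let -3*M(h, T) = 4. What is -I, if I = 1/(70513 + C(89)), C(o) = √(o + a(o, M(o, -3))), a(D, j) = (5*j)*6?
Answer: -1/70520 ≈ -1.4180e-5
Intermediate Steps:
M(h, T) = -4/3 (M(h, T) = -⅓*4 = -4/3)
a(D, j) = 30*j
C(o) = √(-40 + o) (C(o) = √(o + 30*(-4/3)) = √(o - 40) = √(-40 + o))
I = 1/70520 (I = 1/(70513 + √(-40 + 89)) = 1/(70513 + √49) = 1/(70513 + 7) = 1/70520 ≈ 1.4180e-5)
-I = -1*1/70520 = -1/70520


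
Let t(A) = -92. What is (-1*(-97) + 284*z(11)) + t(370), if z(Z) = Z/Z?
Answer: 289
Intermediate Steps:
z(Z) = 1
(-1*(-97) + 284*z(11)) + t(370) = (-1*(-97) + 284*1) - 92 = (97 + 284) - 92 = 381 - 92 = 289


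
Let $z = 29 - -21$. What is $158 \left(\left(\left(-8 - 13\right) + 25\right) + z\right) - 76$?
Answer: $8456$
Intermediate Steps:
$z = 50$ ($z = 29 + 21 = 50$)
$158 \left(\left(\left(-8 - 13\right) + 25\right) + z\right) - 76 = 158 \left(\left(\left(-8 - 13\right) + 25\right) + 50\right) - 76 = 158 \left(\left(-21 + 25\right) + 50\right) - 76 = 158 \left(4 + 50\right) - 76 = 158 \cdot 54 - 76 = 8532 - 76 = 8456$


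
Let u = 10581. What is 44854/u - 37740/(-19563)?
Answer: 425601914/68998701 ≈ 6.1683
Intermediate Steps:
44854/u - 37740/(-19563) = 44854/10581 - 37740/(-19563) = 44854*(1/10581) - 37740*(-1/19563) = 44854/10581 + 12580/6521 = 425601914/68998701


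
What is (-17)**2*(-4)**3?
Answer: -18496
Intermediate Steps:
(-17)**2*(-4)**3 = 289*(-64) = -18496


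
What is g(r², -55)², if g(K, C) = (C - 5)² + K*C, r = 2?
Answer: 11424400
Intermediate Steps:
g(K, C) = (-5 + C)² + C*K
g(r², -55)² = ((-5 - 55)² - 55*2²)² = ((-60)² - 55*4)² = (3600 - 220)² = 3380² = 11424400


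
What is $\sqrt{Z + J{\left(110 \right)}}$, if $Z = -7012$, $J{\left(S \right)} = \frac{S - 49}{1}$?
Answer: $i \sqrt{6951} \approx 83.373 i$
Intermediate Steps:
$J{\left(S \right)} = -49 + S$ ($J{\left(S \right)} = \left(-49 + S\right) 1 = -49 + S$)
$\sqrt{Z + J{\left(110 \right)}} = \sqrt{-7012 + \left(-49 + 110\right)} = \sqrt{-7012 + 61} = \sqrt{-6951} = i \sqrt{6951}$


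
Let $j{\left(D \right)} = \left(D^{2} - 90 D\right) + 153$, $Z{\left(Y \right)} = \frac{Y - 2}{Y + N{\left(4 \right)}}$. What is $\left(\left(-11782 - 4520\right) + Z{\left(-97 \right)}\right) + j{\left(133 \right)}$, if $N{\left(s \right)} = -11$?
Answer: $- \frac{125149}{12} \approx -10429.0$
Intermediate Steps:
$Z{\left(Y \right)} = \frac{-2 + Y}{-11 + Y}$ ($Z{\left(Y \right)} = \frac{Y - 2}{Y - 11} = \frac{-2 + Y}{-11 + Y}$)
$j{\left(D \right)} = 153 + D^{2} - 90 D$
$\left(\left(-11782 - 4520\right) + Z{\left(-97 \right)}\right) + j{\left(133 \right)} = \left(\left(-11782 - 4520\right) + \frac{-2 - 97}{-11 - 97}\right) + \left(153 + 133^{2} - 11970\right) = \left(-16302 + \frac{1}{-108} \left(-99\right)\right) + \left(153 + 17689 - 11970\right) = \left(-16302 - - \frac{11}{12}\right) + 5872 = \left(-16302 + \frac{11}{12}\right) + 5872 = - \frac{195613}{12} + 5872 = - \frac{125149}{12}$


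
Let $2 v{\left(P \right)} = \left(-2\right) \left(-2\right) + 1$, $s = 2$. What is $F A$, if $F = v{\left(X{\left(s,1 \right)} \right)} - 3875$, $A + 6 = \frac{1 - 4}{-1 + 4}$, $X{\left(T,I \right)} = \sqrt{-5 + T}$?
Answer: $\frac{54215}{2} \approx 27108.0$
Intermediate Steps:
$v{\left(P \right)} = \frac{5}{2}$ ($v{\left(P \right)} = \frac{\left(-2\right) \left(-2\right) + 1}{2} = \frac{4 + 1}{2} = \frac{1}{2} \cdot 5 = \frac{5}{2}$)
$A = -7$ ($A = -6 + \frac{1 - 4}{-1 + 4} = -6 - \frac{3}{3} = -6 - 1 = -7$)
$F = - \frac{7745}{2}$ ($F = \frac{5}{2} - 3875 = - \frac{7745}{2} \approx -3872.5$)
$F A = \left(- \frac{7745}{2}\right) \left(-7\right) = \frac{54215}{2}$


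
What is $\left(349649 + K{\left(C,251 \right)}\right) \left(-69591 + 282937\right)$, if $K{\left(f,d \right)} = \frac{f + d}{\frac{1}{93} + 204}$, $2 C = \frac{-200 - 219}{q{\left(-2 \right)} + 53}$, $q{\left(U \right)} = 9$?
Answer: $\frac{2830637821595479}{37946} \approx 7.4596 \cdot 10^{10}$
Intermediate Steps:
$C = - \frac{419}{124}$ ($C = \frac{\left(-200 - 219\right) \frac{1}{9 + 53}}{2} = \frac{\left(-419\right) \frac{1}{62}}{2} = \frac{1}{2} \left(- \frac{419}{62}\right) = - \frac{419}{124} \approx -3.379$)
$K{\left(f,d \right)} = \frac{93 d}{18973} + \frac{93 f}{18973}$ ($K{\left(f,d \right)} = \frac{d + f}{\frac{1}{93} + 204} = \frac{d + f}{\frac{18973}{93}} = \left(d + f\right) \frac{93}{18973} = \frac{93 d}{18973} + \frac{93 f}{18973}$)
$\left(349649 + K{\left(C,251 \right)}\right) \left(-69591 + 282937\right) = \left(349649 + \left(\frac{93}{18973} \cdot 251 + \frac{93}{18973} \left(- \frac{419}{124}\right)\right)\right) \left(-69591 + 282937\right) = \left(349649 + \left(\frac{23343}{18973} - \frac{1257}{75892}\right)\right) 213346 = \left(349649 + \frac{92115}{75892}\right) 213346 = \frac{26535654023}{75892} \cdot 213346 = \frac{2830637821595479}{37946}$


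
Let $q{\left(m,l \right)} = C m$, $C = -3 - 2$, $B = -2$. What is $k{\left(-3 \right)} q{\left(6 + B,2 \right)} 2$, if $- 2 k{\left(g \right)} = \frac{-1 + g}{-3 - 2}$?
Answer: $16$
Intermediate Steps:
$k{\left(g \right)} = - \frac{1}{10} + \frac{g}{10}$ ($k{\left(g \right)} = - \frac{\left(-1 + g\right) \frac{1}{-3 - 2}}{2} = - \frac{\left(-1 + g\right) \frac{1}{-5}}{2} = - \frac{\left(-1 + g\right) \left(- \frac{1}{5}\right)}{2} = - \frac{\frac{1}{5} - \frac{g}{5}}{2} = - \frac{1}{10} + \frac{g}{10}$)
$C = -5$ ($C = -3 - 2 = -5$)
$q{\left(m,l \right)} = - 5 m$
$k{\left(-3 \right)} q{\left(6 + B,2 \right)} 2 = \left(- \frac{1}{10} + \frac{1}{10} \left(-3\right)\right) \left(- 5 \left(6 - 2\right)\right) 2 = \left(- \frac{1}{10} - \frac{3}{10}\right) \left(\left(-5\right) 4\right) 2 = \left(- \frac{2}{5}\right) \left(-20\right) 2 = 8 \cdot 2 = 16$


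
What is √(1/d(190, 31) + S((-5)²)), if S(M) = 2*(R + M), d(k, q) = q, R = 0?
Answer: √48081/31 ≈ 7.0733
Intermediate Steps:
S(M) = 2*M (S(M) = 2*(0 + M) = 2*M)
√(1/d(190, 31) + S((-5)²)) = √(1/31 + 2*(-5)²) = √(1/31 + 2*25) = √(1/31 + 50) = √(1551/31) = √48081/31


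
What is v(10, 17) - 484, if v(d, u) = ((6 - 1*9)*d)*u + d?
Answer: -984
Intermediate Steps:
v(d, u) = d - 3*d*u (v(d, u) = ((6 - 9)*d)*u + d = (-3*d)*u + d = -3*d*u + d = d - 3*d*u)
v(10, 17) - 484 = 10*(1 - 3*17) - 484 = 10*(1 - 51) - 484 = 10*(-50) - 484 = -500 - 484 = -984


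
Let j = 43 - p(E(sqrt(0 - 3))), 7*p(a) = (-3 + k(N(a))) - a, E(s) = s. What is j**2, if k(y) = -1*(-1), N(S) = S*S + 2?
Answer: (303 + I*sqrt(3))**2/49 ≈ 1873.6 + 21.421*I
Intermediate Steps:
N(S) = 2 + S**2 (N(S) = S**2 + 2 = 2 + S**2)
k(y) = 1
p(a) = -2/7 - a/7 (p(a) = ((-3 + 1) - a)/7 = (-2 - a)/7 = -2/7 - a/7)
j = 303/7 + I*sqrt(3)/7 (j = 43 - (-2/7 - sqrt(0 - 3)/7) = 43 - (-2/7 - I*sqrt(3)/7) = 43 + (2/7 + I*sqrt(3)/7) = 303/7 + I*sqrt(3)/7 ≈ 43.286 + 0.24744*I)
j**2 = (303/7 + I*sqrt(3)/7)**2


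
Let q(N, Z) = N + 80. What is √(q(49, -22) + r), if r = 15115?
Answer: 2*√3811 ≈ 123.47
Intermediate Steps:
q(N, Z) = 80 + N
√(q(49, -22) + r) = √((80 + 49) + 15115) = √(129 + 15115) = √15244 = 2*√3811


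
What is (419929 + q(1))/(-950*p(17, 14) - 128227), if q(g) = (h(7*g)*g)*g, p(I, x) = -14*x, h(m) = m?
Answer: 419936/57973 ≈ 7.2436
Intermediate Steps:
q(g) = 7*g**3 (q(g) = ((7*g)*g)*g = (7*g**2)*g = 7*g**3)
(419929 + q(1))/(-950*p(17, 14) - 128227) = (419929 + 7*1**3)/(-(-13300)*14 - 128227) = (419929 + 7*1)/(-950*(-196) - 128227) = (419929 + 7)/(186200 - 128227) = 419936/57973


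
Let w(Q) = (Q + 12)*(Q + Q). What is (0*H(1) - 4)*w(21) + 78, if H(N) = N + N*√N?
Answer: -5466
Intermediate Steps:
w(Q) = 2*Q*(12 + Q) (w(Q) = (12 + Q)*(2*Q) = 2*Q*(12 + Q))
H(N) = N + N^(3/2)
(0*H(1) - 4)*w(21) + 78 = (0*(1 + 1^(3/2)) - 4)*(2*21*(12 + 21)) + 78 = (0*(1 + 1) - 4)*(2*21*33) + 78 = (0*2 - 4)*1386 + 78 = (0 - 4)*1386 + 78 = -4*1386 + 78 = -5544 + 78 = -5466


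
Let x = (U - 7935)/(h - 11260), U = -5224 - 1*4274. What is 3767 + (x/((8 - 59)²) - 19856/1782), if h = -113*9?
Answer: 11873451100724/3161315223 ≈ 3755.9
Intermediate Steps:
h = -1017
U = -9498 (U = -5224 - 4274 = -9498)
x = 17433/12277 (x = (-9498 - 7935)/(-1017 - 11260) = -17433/(-12277) = -17433*(-1/12277) = 17433/12277 ≈ 1.4200)
3767 + (x/((8 - 59)²) - 19856/1782) = 3767 + (17433/(12277*((8 - 59)²)) - 19856/1782) = 3767 + (17433/(12277*((-51)²)) - 19856*1/1782) = 3767 + ((17433/12277)/2601 - 9928/891) = 3767 + ((17433/12277)*(1/2601) - 9928/891) = 3767 + (1937/3548053 - 9928/891) = 3767 - 35223344317/3161315223 = 11873451100724/3161315223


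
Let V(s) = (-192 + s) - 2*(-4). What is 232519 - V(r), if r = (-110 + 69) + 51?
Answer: 232693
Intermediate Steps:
r = 10 (r = -41 + 51 = 10)
V(s) = -184 + s (V(s) = (-192 + s) + 8 = -184 + s)
232519 - V(r) = 232519 - (-184 + 10) = 232519 - 1*(-174) = 232519 + 174 = 232693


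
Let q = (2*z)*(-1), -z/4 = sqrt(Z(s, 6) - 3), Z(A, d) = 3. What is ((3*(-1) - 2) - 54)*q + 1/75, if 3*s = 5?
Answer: 1/75 ≈ 0.013333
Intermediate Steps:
s = 5/3 (s = (1/3)*5 = 5/3 ≈ 1.6667)
z = 0 (z = -4*sqrt(3 - 3) = -4*sqrt(0) = -4*0 = 0)
q = 0 (q = (2*0)*(-1) = 0*(-1) = 0)
((3*(-1) - 2) - 54)*q + 1/75 = ((3*(-1) - 2) - 54)*0 + 1/75 = ((-3 - 2) - 54)*0 + 1/75 = (-5 - 54)*0 + 1/75 = -59*0 + 1/75 = 0 + 1/75 = 1/75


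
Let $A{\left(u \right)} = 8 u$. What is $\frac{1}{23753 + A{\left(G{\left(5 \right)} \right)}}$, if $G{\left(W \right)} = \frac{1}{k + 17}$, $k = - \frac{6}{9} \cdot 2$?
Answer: $\frac{47}{1116415} \approx 4.2099 \cdot 10^{-5}$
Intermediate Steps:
$k = - \frac{4}{3}$ ($k = \left(-6\right) \frac{1}{9} \cdot 2 = \left(- \frac{2}{3}\right) 2 = - \frac{4}{3} \approx -1.3333$)
$G{\left(W \right)} = \frac{3}{47}$ ($G{\left(W \right)} = \frac{1}{- \frac{4}{3} + 17} = \frac{1}{\frac{47}{3}} = \frac{3}{47}$)
$\frac{1}{23753 + A{\left(G{\left(5 \right)} \right)}} = \frac{1}{23753 + 8 \cdot \frac{3}{47}} = \frac{1}{23753 + \frac{24}{47}} = \frac{1}{\frac{1116415}{47}} = \frac{47}{1116415}$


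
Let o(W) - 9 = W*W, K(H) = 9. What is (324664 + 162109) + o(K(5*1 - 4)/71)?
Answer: 2453868143/5041 ≈ 4.8678e+5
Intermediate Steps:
o(W) = 9 + W² (o(W) = 9 + W*W = 9 + W²)
(324664 + 162109) + o(K(5*1 - 4)/71) = (324664 + 162109) + (9 + (9/71)²) = 486773 + (9 + (9*(1/71))²) = 486773 + (9 + (9/71)²) = 486773 + (9 + 81/5041) = 486773 + 45450/5041 = 2453868143/5041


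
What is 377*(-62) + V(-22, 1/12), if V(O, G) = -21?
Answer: -23395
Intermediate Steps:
377*(-62) + V(-22, 1/12) = 377*(-62) - 21 = -23374 - 21 = -23395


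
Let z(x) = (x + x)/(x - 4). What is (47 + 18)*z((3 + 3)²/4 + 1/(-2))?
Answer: 2210/9 ≈ 245.56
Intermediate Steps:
z(x) = 2*x/(-4 + x) (z(x) = (2*x)/(-4 + x) = 2*x/(-4 + x))
(47 + 18)*z((3 + 3)²/4 + 1/(-2)) = (47 + 18)*(2*((3 + 3)²/4 + 1/(-2))/(-4 + ((3 + 3)²/4 + 1/(-2)))) = 65*(2*(6²*(¼) + 1*(-½))/(-4 + (6²*(¼) + 1*(-½)))) = 65*(2*(36*(¼) - ½)/(-4 + (36*(¼) - ½))) = 65*(2*(9 - ½)/(-4 + (9 - ½))) = 65*(2*(17/2)/(-4 + 17/2)) = 65*(2*(17/2)/(9/2)) = 65*(2*(17/2)*(2/9)) = 65*(34/9) = 2210/9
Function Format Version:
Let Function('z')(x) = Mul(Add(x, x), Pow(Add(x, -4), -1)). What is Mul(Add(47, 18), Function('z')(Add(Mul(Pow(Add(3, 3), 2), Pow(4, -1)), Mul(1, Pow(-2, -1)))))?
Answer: Rational(2210, 9) ≈ 245.56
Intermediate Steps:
Function('z')(x) = Mul(2, x, Pow(Add(-4, x), -1)) (Function('z')(x) = Mul(Mul(2, x), Pow(Add(-4, x), -1)) = Mul(2, x, Pow(Add(-4, x), -1)))
Mul(Add(47, 18), Function('z')(Add(Mul(Pow(Add(3, 3), 2), Pow(4, -1)), Mul(1, Pow(-2, -1))))) = Mul(Add(47, 18), Mul(2, Add(Mul(Pow(Add(3, 3), 2), Pow(4, -1)), Mul(1, Pow(-2, -1))), Pow(Add(-4, Add(Mul(Pow(Add(3, 3), 2), Pow(4, -1)), Mul(1, Pow(-2, -1)))), -1))) = Mul(65, Mul(2, Add(Mul(Pow(6, 2), Rational(1, 4)), Mul(1, Rational(-1, 2))), Pow(Add(-4, Add(Mul(Pow(6, 2), Rational(1, 4)), Mul(1, Rational(-1, 2)))), -1))) = Mul(65, Mul(2, Add(Mul(36, Rational(1, 4)), Rational(-1, 2)), Pow(Add(-4, Add(Mul(36, Rational(1, 4)), Rational(-1, 2))), -1))) = Mul(65, Mul(2, Add(9, Rational(-1, 2)), Pow(Add(-4, Add(9, Rational(-1, 2))), -1))) = Mul(65, Mul(2, Rational(17, 2), Pow(Add(-4, Rational(17, 2)), -1))) = Mul(65, Mul(2, Rational(17, 2), Pow(Rational(9, 2), -1))) = Mul(65, Mul(2, Rational(17, 2), Rational(2, 9))) = Mul(65, Rational(34, 9)) = Rational(2210, 9)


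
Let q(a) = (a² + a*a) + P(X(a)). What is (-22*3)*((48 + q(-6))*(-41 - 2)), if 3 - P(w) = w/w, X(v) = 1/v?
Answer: 346236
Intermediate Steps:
X(v) = 1/v
P(w) = 2 (P(w) = 3 - w/w = 3 - 1*1 = 3 - 1 = 2)
q(a) = 2 + 2*a² (q(a) = (a² + a*a) + 2 = (a² + a²) + 2 = 2*a² + 2 = 2 + 2*a²)
(-22*3)*((48 + q(-6))*(-41 - 2)) = (-22*3)*((48 + (2 + 2*(-6)²))*(-41 - 2)) = -66*(48 + (2 + 2*36))*(-43) = -66*(48 + (2 + 72))*(-43) = -66*(48 + 74)*(-43) = -8052*(-43) = -66*(-5246) = 346236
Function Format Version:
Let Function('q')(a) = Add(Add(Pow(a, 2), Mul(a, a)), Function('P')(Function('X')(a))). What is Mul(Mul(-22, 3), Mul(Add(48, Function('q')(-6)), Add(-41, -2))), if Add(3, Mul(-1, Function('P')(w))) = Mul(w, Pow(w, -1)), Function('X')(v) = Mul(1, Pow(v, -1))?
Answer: 346236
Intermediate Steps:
Function('X')(v) = Pow(v, -1)
Function('P')(w) = 2 (Function('P')(w) = Add(3, Mul(-1, Mul(w, Pow(w, -1)))) = Add(3, Mul(-1, 1)) = Add(3, -1) = 2)
Function('q')(a) = Add(2, Mul(2, Pow(a, 2))) (Function('q')(a) = Add(Add(Pow(a, 2), Mul(a, a)), 2) = Add(Add(Pow(a, 2), Pow(a, 2)), 2) = Add(Mul(2, Pow(a, 2)), 2) = Add(2, Mul(2, Pow(a, 2))))
Mul(Mul(-22, 3), Mul(Add(48, Function('q')(-6)), Add(-41, -2))) = Mul(Mul(-22, 3), Mul(Add(48, Add(2, Mul(2, Pow(-6, 2)))), Add(-41, -2))) = Mul(-66, Mul(Add(48, Add(2, Mul(2, 36))), -43)) = Mul(-66, Mul(Add(48, Add(2, 72)), -43)) = Mul(-66, Mul(Add(48, 74), -43)) = Mul(-66, Mul(122, -43)) = Mul(-66, -5246) = 346236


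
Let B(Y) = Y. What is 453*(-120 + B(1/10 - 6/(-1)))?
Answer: -515967/10 ≈ -51597.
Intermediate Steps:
453*(-120 + B(1/10 - 6/(-1))) = 453*(-120 + (1/10 - 6/(-1))) = 453*(-120 + (1*(⅒) - 6*(-1))) = 453*(-120 + (⅒ + 6)) = 453*(-120 + 61/10) = 453*(-1139/10) = -515967/10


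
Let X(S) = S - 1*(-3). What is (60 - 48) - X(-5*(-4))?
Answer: -11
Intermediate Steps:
X(S) = 3 + S (X(S) = S + 3 = 3 + S)
(60 - 48) - X(-5*(-4)) = (60 - 48) - (3 - 5*(-4)) = 12 - (3 + 20) = 12 - 1*23 = 12 - 23 = -11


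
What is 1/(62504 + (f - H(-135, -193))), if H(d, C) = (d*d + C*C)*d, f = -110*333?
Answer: 1/7514864 ≈ 1.3307e-7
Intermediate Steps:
f = -36630
H(d, C) = d*(C² + d²) (H(d, C) = (d² + C²)*d = (C² + d²)*d = d*(C² + d²))
1/(62504 + (f - H(-135, -193))) = 1/(62504 + (-36630 - (-135)*((-193)² + (-135)²))) = 1/(62504 + (-36630 - (-135)*(37249 + 18225))) = 1/(62504 + (-36630 - (-135)*55474)) = 1/(62504 + (-36630 - 1*(-7488990))) = 1/(62504 + (-36630 + 7488990)) = 1/(62504 + 7452360) = 1/7514864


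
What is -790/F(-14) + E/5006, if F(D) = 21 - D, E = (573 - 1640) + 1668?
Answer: -786741/35042 ≈ -22.451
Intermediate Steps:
E = 601 (E = -1067 + 1668 = 601)
-790/F(-14) + E/5006 = -790/(21 - 1*(-14)) + 601/5006 = -790/(21 + 14) + 601*(1/5006) = -790/35 + 601/5006 = -790*1/35 + 601/5006 = -158/7 + 601/5006 = -786741/35042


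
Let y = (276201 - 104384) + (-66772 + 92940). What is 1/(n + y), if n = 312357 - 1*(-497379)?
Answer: 1/1007721 ≈ 9.9234e-7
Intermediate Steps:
y = 197985 (y = 171817 + 26168 = 197985)
n = 809736 (n = 312357 + 497379 = 809736)
1/(n + y) = 1/(809736 + 197985) = 1/1007721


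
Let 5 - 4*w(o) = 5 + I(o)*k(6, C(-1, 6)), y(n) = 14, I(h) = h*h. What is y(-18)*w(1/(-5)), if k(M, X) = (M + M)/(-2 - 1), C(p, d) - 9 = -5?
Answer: 14/25 ≈ 0.56000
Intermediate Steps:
C(p, d) = 4 (C(p, d) = 9 - 5 = 4)
I(h) = h**2
k(M, X) = -2*M/3 (k(M, X) = (2*M)/(-3) = (2*M)*(-1/3) = -2*M/3)
w(o) = o**2 (w(o) = 5/4 - (5 + o**2*(-2/3*6))/4 = 5/4 - (5 + o**2*(-4))/4 = 5/4 - (5 - 4*o**2)/4 = 5/4 + (-5/4 + o**2) = o**2)
y(-18)*w(1/(-5)) = 14*(1/(-5))**2 = 14*(-1/5)**2 = 14*(1/25) = 14/25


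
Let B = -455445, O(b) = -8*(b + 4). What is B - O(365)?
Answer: -452493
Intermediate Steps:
O(b) = -32 - 8*b (O(b) = -8*(4 + b) = -32 - 8*b)
B - O(365) = -455445 - (-32 - 8*365) = -455445 - (-32 - 2920) = -455445 - 1*(-2952) = -455445 + 2952 = -452493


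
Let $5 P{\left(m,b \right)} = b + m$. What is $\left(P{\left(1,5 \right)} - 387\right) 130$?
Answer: $-50154$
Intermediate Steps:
$P{\left(m,b \right)} = \frac{b}{5} + \frac{m}{5}$ ($P{\left(m,b \right)} = \frac{b + m}{5} = \frac{b}{5} + \frac{m}{5}$)
$\left(P{\left(1,5 \right)} - 387\right) 130 = \left(\left(\frac{1}{5} \cdot 5 + \frac{1}{5} \cdot 1\right) - 387\right) 130 = \left(\left(1 + \frac{1}{5}\right) - 387\right) 130 = \left(\frac{6}{5} - 387\right) 130 = \left(- \frac{1929}{5}\right) 130 = -50154$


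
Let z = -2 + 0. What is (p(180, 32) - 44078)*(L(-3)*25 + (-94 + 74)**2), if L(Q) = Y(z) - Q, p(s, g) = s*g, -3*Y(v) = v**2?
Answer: -50771350/3 ≈ -1.6924e+7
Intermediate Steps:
z = -2
Y(v) = -v**2/3
p(s, g) = g*s
L(Q) = -4/3 - Q (L(Q) = -1/3*(-2)**2 - Q = -1/3*4 - Q = -4/3 - Q)
(p(180, 32) - 44078)*(L(-3)*25 + (-94 + 74)**2) = (32*180 - 44078)*((-4/3 - 1*(-3))*25 + (-94 + 74)**2) = (5760 - 44078)*((-4/3 + 3)*25 + (-20)**2) = -38318*((5/3)*25 + 400) = -38318*(125/3 + 400) = -38318*1325/3 = -50771350/3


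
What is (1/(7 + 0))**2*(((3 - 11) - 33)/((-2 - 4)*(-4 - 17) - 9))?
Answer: -41/5733 ≈ -0.0071516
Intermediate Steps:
(1/(7 + 0))**2*(((3 - 11) - 33)/((-2 - 4)*(-4 - 17) - 9)) = (1/7)**2*((-8 - 33)/(-6*(-21) - 9)) = (1/7)**2*(-41/(126 - 9)) = (-41/117)/49 = (-41*1/117)/49 = (1/49)*(-41/117) = -41/5733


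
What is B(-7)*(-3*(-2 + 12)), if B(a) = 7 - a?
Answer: -420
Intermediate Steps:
B(-7)*(-3*(-2 + 12)) = (7 - 1*(-7))*(-3*(-2 + 12)) = (7 + 7)*(-3*10) = 14*(-30) = -420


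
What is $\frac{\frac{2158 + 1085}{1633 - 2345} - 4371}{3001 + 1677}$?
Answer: $- \frac{3115395}{3330736} \approx -0.93535$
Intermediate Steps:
$\frac{\frac{2158 + 1085}{1633 - 2345} - 4371}{3001 + 1677} = \frac{\frac{3243}{-712} - 4371}{4678} = \left(3243 \left(- \frac{1}{712}\right) - 4371\right) \frac{1}{4678} = \left(- \frac{3243}{712} - 4371\right) \frac{1}{4678} = \left(- \frac{3115395}{712}\right) \frac{1}{4678} = - \frac{3115395}{3330736}$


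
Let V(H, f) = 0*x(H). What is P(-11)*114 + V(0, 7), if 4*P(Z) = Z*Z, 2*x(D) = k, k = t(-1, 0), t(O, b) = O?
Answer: 6897/2 ≈ 3448.5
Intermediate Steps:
k = -1
x(D) = -½ (x(D) = (½)*(-1) = -½)
V(H, f) = 0 (V(H, f) = 0*(-½) = 0)
P(Z) = Z²/4 (P(Z) = (Z*Z)/4 = Z²/4)
P(-11)*114 + V(0, 7) = ((¼)*(-11)²)*114 + 0 = ((¼)*121)*114 + 0 = (121/4)*114 + 0 = 6897/2 + 0 = 6897/2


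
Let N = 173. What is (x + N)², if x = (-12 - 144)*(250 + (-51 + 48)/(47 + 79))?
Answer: 73855128169/49 ≈ 1.5072e+9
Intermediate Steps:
x = -272974/7 (x = -156*(250 - 3/126) = -156*(250 - 3*1/126) = -156*(250 - 1/42) = -156*10499/42 = -272974/7 ≈ -38996.)
(x + N)² = (-272974/7 + 173)² = (-271763/7)² = 73855128169/49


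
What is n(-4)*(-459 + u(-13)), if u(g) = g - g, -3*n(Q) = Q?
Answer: -612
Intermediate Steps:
n(Q) = -Q/3
u(g) = 0
n(-4)*(-459 + u(-13)) = (-⅓*(-4))*(-459 + 0) = (4/3)*(-459) = -612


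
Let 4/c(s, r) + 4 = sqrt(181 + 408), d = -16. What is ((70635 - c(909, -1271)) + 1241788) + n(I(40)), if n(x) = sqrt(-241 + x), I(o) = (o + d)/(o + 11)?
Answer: 752018363/573 - 4*sqrt(589)/573 + I*sqrt(69513)/17 ≈ 1.3124e+6 + 15.509*I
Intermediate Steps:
c(s, r) = 4/(-4 + sqrt(589)) (c(s, r) = 4/(-4 + sqrt(181 + 408)) = 4/(-4 + sqrt(589)))
I(o) = (-16 + o)/(11 + o) (I(o) = (o - 16)/(o + 11) = (-16 + o)/(11 + o))
((70635 - c(909, -1271)) + 1241788) + n(I(40)) = ((70635 - (16/573 + 4*sqrt(589)/573)) + 1241788) + sqrt(-241 + (-16 + 40)/(11 + 40)) = ((70635 + (-16/573 - 4*sqrt(589)/573)) + 1241788) + sqrt(-241 + 24/51) = ((40473839/573 - 4*sqrt(589)/573) + 1241788) + sqrt(-241 + (1/51)*24) = (752018363/573 - 4*sqrt(589)/573) + sqrt(-241 + 8/17) = (752018363/573 - 4*sqrt(589)/573) + sqrt(-4089/17) = (752018363/573 - 4*sqrt(589)/573) + I*sqrt(69513)/17 = 752018363/573 - 4*sqrt(589)/573 + I*sqrt(69513)/17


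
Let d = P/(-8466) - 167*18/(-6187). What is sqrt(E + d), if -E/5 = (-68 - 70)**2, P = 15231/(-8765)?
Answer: I*sqrt(2229995835242855382022275410)/153034393210 ≈ 308.58*I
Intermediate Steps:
P = -15231/8765 (P = 15231*(-1/8765) = -15231/8765 ≈ -1.7377)
E = -95220 (E = -5*(-68 - 70)**2 = -5*(-138)**2 = -5*19044 = -95220)
d = 74384310379/153034393210 (d = -15231/8765/(-8466) - 167*18/(-6187) = -15231/8765*(-1/8466) - 3006*(-1/6187) = 5077/24734830 + 3006/6187 = 74384310379/153034393210 ≈ 0.48606)
sqrt(E + d) = sqrt(-95220 + 74384310379/153034393210) = sqrt(-14571860537145821/153034393210) = I*sqrt(2229995835242855382022275410)/153034393210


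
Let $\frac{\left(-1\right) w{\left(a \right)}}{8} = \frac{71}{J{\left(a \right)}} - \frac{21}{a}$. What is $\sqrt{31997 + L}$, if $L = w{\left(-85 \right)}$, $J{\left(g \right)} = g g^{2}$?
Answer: $\frac{\sqrt{1670160273405}}{7225} \approx 178.87$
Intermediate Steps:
$J{\left(g \right)} = g^{3}$
$w{\left(a \right)} = - \frac{568}{a^{3}} + \frac{168}{a}$ ($w{\left(a \right)} = - 8 \left(\frac{71}{a^{3}} - \frac{21}{a}\right) = - 8 \left(- \frac{21}{a} + \frac{71}{a^{3}}\right) = - \frac{568}{a^{3}} + \frac{168}{a}$)
$L = - \frac{1213232}{614125}$ ($L = - \frac{568}{-614125} + \frac{168}{-85} = \left(-568\right) \left(- \frac{1}{614125}\right) + 168 \left(- \frac{1}{85}\right) = \frac{568}{614125} - \frac{168}{85} = - \frac{1213232}{614125} \approx -1.9755$)
$\sqrt{31997 + L} = \sqrt{31997 - \frac{1213232}{614125}} = \sqrt{\frac{19648944393}{614125}} = \frac{\sqrt{1670160273405}}{7225}$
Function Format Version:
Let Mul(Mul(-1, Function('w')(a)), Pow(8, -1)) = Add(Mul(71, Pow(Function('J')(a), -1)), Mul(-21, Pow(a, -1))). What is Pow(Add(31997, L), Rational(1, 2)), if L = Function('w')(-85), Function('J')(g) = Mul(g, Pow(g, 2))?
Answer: Mul(Rational(1, 7225), Pow(1670160273405, Rational(1, 2))) ≈ 178.87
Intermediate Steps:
Function('J')(g) = Pow(g, 3)
Function('w')(a) = Add(Mul(-568, Pow(a, -3)), Mul(168, Pow(a, -1))) (Function('w')(a) = Mul(-8, Add(Mul(71, Pow(Pow(a, 3), -1)), Mul(-21, Pow(a, -1)))) = Mul(-8, Add(Mul(71, Pow(a, -3)), Mul(-21, Pow(a, -1)))) = Mul(-8, Add(Mul(-21, Pow(a, -1)), Mul(71, Pow(a, -3)))) = Add(Mul(-568, Pow(a, -3)), Mul(168, Pow(a, -1))))
L = Rational(-1213232, 614125) (L = Add(Mul(-568, Pow(-85, -3)), Mul(168, Pow(-85, -1))) = Add(Mul(-568, Rational(-1, 614125)), Mul(168, Rational(-1, 85))) = Add(Rational(568, 614125), Rational(-168, 85)) = Rational(-1213232, 614125) ≈ -1.9755)
Pow(Add(31997, L), Rational(1, 2)) = Pow(Add(31997, Rational(-1213232, 614125)), Rational(1, 2)) = Pow(Rational(19648944393, 614125), Rational(1, 2)) = Mul(Rational(1, 7225), Pow(1670160273405, Rational(1, 2)))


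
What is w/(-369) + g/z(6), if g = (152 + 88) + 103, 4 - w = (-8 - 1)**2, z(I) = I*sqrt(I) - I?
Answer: 42959/3690 + 343*sqrt(6)/30 ≈ 39.648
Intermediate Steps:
z(I) = I**(3/2) - I
w = -77 (w = 4 - (-8 - 1)**2 = 4 - 1*(-9)**2 = 4 - 1*81 = 4 - 81 = -77)
g = 343 (g = 240 + 103 = 343)
w/(-369) + g/z(6) = -77/(-369) + 343/(6**(3/2) - 1*6) = -77*(-1/369) + 343/(6*sqrt(6) - 6) = 77/369 + 343/(-6 + 6*sqrt(6))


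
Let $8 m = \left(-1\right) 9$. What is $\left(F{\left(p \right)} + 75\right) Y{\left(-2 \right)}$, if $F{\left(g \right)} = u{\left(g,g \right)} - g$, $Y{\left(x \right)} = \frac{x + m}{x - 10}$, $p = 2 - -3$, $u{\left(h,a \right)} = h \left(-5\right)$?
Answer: $\frac{375}{32} \approx 11.719$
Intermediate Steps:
$m = - \frac{9}{8}$ ($m = \frac{\left(-1\right) 9}{8} = \frac{1}{8} \left(-9\right) = - \frac{9}{8} \approx -1.125$)
$u{\left(h,a \right)} = - 5 h$
$p = 5$ ($p = 2 + 3 = 5$)
$Y{\left(x \right)} = \frac{- \frac{9}{8} + x}{-10 + x}$ ($Y{\left(x \right)} = \frac{x - \frac{9}{8}}{x - 10} = \frac{- \frac{9}{8} + x}{-10 + x}$)
$F{\left(g \right)} = - 6 g$ ($F{\left(g \right)} = - 5 g - g = - 6 g$)
$\left(F{\left(p \right)} + 75\right) Y{\left(-2 \right)} = \left(\left(-6\right) 5 + 75\right) \frac{- \frac{9}{8} - 2}{-10 - 2} = \left(-30 + 75\right) \frac{1}{-12} \left(- \frac{25}{8}\right) = 45 \left(\left(- \frac{1}{12}\right) \left(- \frac{25}{8}\right)\right) = 45 \cdot \frac{25}{96} = \frac{375}{32}$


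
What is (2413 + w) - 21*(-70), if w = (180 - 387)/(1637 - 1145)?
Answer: 636743/164 ≈ 3882.6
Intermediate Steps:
w = -69/164 (w = -207/492 = -207*1/492 = -69/164 ≈ -0.42073)
(2413 + w) - 21*(-70) = (2413 - 69/164) - 21*(-70) = 395663/164 + 1470 = 636743/164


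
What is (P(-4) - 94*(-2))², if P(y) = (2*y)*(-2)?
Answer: 41616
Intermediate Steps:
P(y) = -4*y
(P(-4) - 94*(-2))² = (-4*(-4) - 94*(-2))² = (16 + 188)² = 204² = 41616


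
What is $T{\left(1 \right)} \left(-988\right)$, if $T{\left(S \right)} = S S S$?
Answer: $-988$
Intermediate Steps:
$T{\left(S \right)} = S^{3}$ ($T{\left(S \right)} = S^{2} S = S^{3}$)
$T{\left(1 \right)} \left(-988\right) = 1^{3} \left(-988\right) = 1 \left(-988\right) = -988$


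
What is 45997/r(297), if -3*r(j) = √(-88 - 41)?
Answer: 45997*I*√129/43 ≈ 12149.0*I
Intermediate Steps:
r(j) = -I*√129/3 (r(j) = -√(-88 - 41)/3 = -I*√129/3)
45997/r(297) = 45997/((-I*√129/3)) = 45997*(I*√129/43) = 45997*I*√129/43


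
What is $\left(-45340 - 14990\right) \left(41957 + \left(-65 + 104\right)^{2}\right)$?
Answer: $-2623027740$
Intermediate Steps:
$\left(-45340 - 14990\right) \left(41957 + \left(-65 + 104\right)^{2}\right) = - 60330 \left(41957 + 39^{2}\right) = - 60330 \left(41957 + 1521\right) = \left(-60330\right) 43478 = -2623027740$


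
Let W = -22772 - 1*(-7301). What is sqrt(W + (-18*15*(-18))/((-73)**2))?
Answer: 63*I*sqrt(20771)/73 ≈ 124.38*I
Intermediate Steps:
W = -15471 (W = -22772 + 7301 = -15471)
sqrt(W + (-18*15*(-18))/((-73)**2)) = sqrt(-15471 + (-18*15*(-18))/((-73)**2)) = sqrt(-15471 - 270*(-18)/5329) = sqrt(-15471 + 4860*(1/5329)) = sqrt(-15471 + 4860/5329) = sqrt(-82440099/5329) = 63*I*sqrt(20771)/73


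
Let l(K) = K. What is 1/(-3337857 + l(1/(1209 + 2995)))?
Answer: -4204/14032350827 ≈ -2.9959e-7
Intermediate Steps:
1/(-3337857 + l(1/(1209 + 2995))) = 1/(-3337857 + 1/(1209 + 2995)) = 1/(-3337857 + 1/4204) = 1/(-14032350827/4204) = -4204/14032350827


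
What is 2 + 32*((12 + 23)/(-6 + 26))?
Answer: 58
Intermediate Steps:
2 + 32*((12 + 23)/(-6 + 26)) = 2 + 32*(35/20) = 2 + 32*(35*(1/20)) = 2 + 32*(7/4) = 2 + 56 = 58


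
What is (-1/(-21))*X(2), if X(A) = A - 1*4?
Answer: -2/21 ≈ -0.095238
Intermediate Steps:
X(A) = -4 + A (X(A) = A - 4 = -4 + A)
(-1/(-21))*X(2) = (-1/(-21))*(-4 + 2) = -1/21*(-1)*(-2) = (1/21)*(-2) = -2/21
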